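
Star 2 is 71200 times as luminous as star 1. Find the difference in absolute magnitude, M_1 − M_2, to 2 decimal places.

M_1 − M_2 ≈ 12.13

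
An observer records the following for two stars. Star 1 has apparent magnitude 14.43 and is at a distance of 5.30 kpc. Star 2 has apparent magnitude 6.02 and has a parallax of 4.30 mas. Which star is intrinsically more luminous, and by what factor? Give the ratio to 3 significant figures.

Star 2 is more luminous, by a factor of 4.45.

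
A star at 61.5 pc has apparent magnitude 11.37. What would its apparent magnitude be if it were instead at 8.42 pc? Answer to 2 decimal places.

Flux ∝ 1/d², so Δm = 5 log₁₀(d₂/d₁) = 5 log₁₀(8.42/61.5) = -4.318
m₂ = m₁ + Δm = 11.37 + (-4.318) = 7.052

m ≈ 7.05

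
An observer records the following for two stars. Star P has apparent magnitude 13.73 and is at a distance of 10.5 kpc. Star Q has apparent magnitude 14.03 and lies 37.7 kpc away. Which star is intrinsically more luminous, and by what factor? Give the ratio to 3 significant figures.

Star Q is more luminous, by a factor of 9.78.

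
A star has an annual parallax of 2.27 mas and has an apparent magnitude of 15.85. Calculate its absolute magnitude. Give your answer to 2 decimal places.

p = 2.27 mas = 2.27×10^-3″ → d = 1/p = 440.5 pc
5 log₁₀(d/10 pc) = 5 log₁₀(440.5) − 5 = 8.220
M = m − 5 log₁₀(d/10) = 15.85 − 8.220 = 7.630

M ≈ 7.63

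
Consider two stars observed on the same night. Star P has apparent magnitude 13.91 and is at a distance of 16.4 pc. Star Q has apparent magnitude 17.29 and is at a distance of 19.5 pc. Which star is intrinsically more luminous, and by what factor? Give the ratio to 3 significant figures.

Star P: M = m − 5 log₁₀ d + 5 = 13.91 − 5·1.2148 + 5 = 12.836
Star Q: M = m − 5 log₁₀ d + 5 = 17.29 − 5·1.2900 + 5 = 15.840
ΔM = M_P − M_Q = 12.836 − (15.840) = -3.004; smaller M is more luminous → Star P.
L ratio = 10^(0.4 |ΔM|) = 10^1.202 = 15.91

Star P is more luminous, by a factor of 15.9.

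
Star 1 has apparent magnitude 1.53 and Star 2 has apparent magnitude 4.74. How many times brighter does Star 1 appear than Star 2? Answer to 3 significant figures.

19.2

Magnitude difference = -3.21
Flux ratio = 10^(−0.4 Δm) = 10^(−0.4 × -3.21) = 10^1.284 = 19.23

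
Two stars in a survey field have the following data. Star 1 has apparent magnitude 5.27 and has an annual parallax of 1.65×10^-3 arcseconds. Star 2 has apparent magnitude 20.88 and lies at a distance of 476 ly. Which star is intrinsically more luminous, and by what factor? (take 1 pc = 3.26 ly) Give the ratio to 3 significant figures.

Star 1 is more luminous, by a factor of 3.02×10^7.

Star 1: d = 1/p = 1/1.65×10^-3″ = 606.1 pc
Star 1: M = m − 5 log₁₀ d + 5 = 5.27 − 5·2.7825 + 5 = -3.643
Star 2: d = 476 ly / 3.26 = 146.0 pc
Star 2: M = m − 5 log₁₀ d + 5 = 20.88 − 5·2.1644 + 5 = 15.058
ΔM = M_1 − M_2 = -3.643 − (15.058) = -18.701; smaller M is more luminous → Star 1.
L ratio = 10^(0.4 |ΔM|) = 10^7.480 = 3.022×10^7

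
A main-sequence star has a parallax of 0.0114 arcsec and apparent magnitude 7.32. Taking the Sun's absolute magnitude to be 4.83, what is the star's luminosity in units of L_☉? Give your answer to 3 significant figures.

L/L_☉ ≈ 7.77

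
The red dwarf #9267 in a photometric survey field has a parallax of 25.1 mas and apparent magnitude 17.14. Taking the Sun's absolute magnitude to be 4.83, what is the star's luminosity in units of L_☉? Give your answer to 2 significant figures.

L/L_☉ ≈ 1.9×10^-4

d = 1/p = 1000/25.1 mas = 39.84 pc
M = m − 5 log₁₀ d + 5 = 17.14 − 5·1.6003 + 5 = 14.138
M − M_☉ = 14.138 − 4.83 = 9.308
L/L_☉ = 10^(−0.4 × 9.308) = 1.891×10^-4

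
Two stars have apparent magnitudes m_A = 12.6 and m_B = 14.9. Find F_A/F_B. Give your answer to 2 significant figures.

F_A/F_B ≈ 8.3

Δm = 12.6 − (14.9) = -2.3
Flux ratio = 10^(−0.4 Δm) = 10^(−0.4 × -2.3) = 10^0.920 = 8.318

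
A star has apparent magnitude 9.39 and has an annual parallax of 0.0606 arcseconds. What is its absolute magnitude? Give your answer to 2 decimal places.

M ≈ 8.30

d = 1/p = 1/0.0606″ = 16.50 pc
5 log₁₀(d/10 pc) = 5 log₁₀(16.50) − 5 = 1.088
M = m − 5 log₁₀(d/10) = 9.39 − 1.088 = 8.302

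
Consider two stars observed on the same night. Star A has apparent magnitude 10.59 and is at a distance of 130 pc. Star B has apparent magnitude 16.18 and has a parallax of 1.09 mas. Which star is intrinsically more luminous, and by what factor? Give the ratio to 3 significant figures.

Star A: M = m − 5 log₁₀ d + 5 = 10.59 − 5·2.1139 + 5 = 5.020
Star B: p = 1.09 mas = 1.09×10^-3″ → d = 1/p = 917.4 pc
Star B: M = m − 5 log₁₀ d + 5 = 16.18 − 5·2.9626 + 5 = 6.367
ΔM = M_A − M_B = 5.020 − (6.367) = -1.347; smaller M is more luminous → Star A.
L ratio = 10^(0.4 |ΔM|) = 10^0.539 = 3.457

Star A is more luminous, by a factor of 3.46.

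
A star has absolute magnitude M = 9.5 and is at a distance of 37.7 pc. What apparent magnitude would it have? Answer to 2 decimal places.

m ≈ 12.38

m = M + 5 log₁₀ d − 5 = 9.5 + 5·1.5763 − 5 = 12.382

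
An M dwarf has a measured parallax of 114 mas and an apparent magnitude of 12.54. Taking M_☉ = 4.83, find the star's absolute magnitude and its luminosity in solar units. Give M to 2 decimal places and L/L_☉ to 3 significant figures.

M ≈ 12.82; L/L_☉ ≈ 6.34×10^-4

d = 1/p = 1000/114 mas = 8.772 pc
M = m − 5 log₁₀ d + 5 = 12.54 − 5·0.9431 + 5 = 12.825
M − M_☉ = 12.825 − 4.83 = 7.995
L/L_☉ = 10^(−0.4 × 7.995) = 6.341×10^-4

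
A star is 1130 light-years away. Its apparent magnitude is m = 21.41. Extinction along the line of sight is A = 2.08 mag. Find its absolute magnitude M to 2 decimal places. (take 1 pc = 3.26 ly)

M ≈ 11.63

d = 1130 ly / 3.26 = 346.6 pc
5 log₁₀(d/10 pc) = 5 log₁₀(346.6) − 5 = 7.699
M = m − 5 log₁₀(d/10) − A = 21.41 − 7.699 − 2.08 = 11.631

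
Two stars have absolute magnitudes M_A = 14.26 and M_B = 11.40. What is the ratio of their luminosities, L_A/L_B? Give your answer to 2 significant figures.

L_A/L_B ≈ 0.072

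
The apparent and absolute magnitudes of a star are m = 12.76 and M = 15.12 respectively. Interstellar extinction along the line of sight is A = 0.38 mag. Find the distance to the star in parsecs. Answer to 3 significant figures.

m − M = 5 log₁₀(d/10 pc) + A  ⇒  12.76 − (15.12) − 0.38 = 5 log₁₀(d/10)
-2.740 = 5 log₁₀(d/10)
log₁₀ d = (m − M − A)/5 + 1 = 0.4520
d = 10^0.4520 = 2.831 pc

d ≈ 2.83 pc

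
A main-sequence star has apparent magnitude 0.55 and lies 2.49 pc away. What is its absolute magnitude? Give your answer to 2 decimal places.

5 log₁₀(d/10 pc) = 5 log₁₀(2.490) − 5 = -3.019
M = m − 5 log₁₀(d/10) = 0.55 + 3.019 = 3.569

M ≈ 3.57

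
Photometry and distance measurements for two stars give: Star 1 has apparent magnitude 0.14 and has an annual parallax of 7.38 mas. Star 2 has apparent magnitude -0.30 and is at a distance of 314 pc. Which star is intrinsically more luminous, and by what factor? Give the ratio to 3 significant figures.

Star 1: p = 7.38 mas = 7.38×10^-3″ → d = 1/p = 135.5 pc
Star 1: M = m − 5 log₁₀ d + 5 = 0.14 − 5·2.1319 + 5 = -5.520
Star 2: M = m − 5 log₁₀ d + 5 = -0.30 − 5·2.4969 + 5 = -7.785
ΔM = M_1 − M_2 = -5.520 − (-7.785) = 2.265; smaller M is more luminous → Star 2.
L ratio = 10^(0.4 |ΔM|) = 10^0.906 = 8.053

Star 2 is more luminous, by a factor of 8.05.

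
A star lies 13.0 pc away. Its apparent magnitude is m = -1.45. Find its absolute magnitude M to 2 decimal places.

M ≈ -2.02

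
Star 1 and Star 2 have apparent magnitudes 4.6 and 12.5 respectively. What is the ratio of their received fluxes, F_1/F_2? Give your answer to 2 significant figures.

Magnitude difference = -7.9
Flux ratio = 10^(−0.4 Δm) = 10^(−0.4 × -7.9) = 10^3.160 = 1445

F_1/F_2 ≈ 1400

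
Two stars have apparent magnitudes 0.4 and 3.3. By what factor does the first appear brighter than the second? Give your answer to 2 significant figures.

14

Δm = 0.4 − (3.3) = -2.9
Flux ratio = 10^(−0.4 Δm) = 10^(−0.4 × -2.9) = 10^1.160 = 14.45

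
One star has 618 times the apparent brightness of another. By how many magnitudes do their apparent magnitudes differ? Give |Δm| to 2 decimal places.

|Δm| ≈ 6.98

Pogson: Δm = −2.5 log₁₀(ratio) = −2.5 log₁₀(618) = −2.5 × 2.7910 = -6.977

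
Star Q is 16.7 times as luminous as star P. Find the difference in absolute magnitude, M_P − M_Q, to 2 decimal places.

M_P − M_Q ≈ 3.06

Pogson: ΔM = −2.5 log₁₀(ratio) = −2.5 log₁₀(16.7) = −2.5 × 1.2227 = -3.057
Star Q is brighter so has the smaller magnitude: M_P − M_Q is positive.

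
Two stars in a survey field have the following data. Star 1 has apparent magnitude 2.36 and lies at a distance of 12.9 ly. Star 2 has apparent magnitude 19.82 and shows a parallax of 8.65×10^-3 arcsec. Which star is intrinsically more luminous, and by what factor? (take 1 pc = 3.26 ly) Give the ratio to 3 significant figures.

Star 1: d = 12.9 ly / 3.26 = 3.957 pc
Star 1: M = m − 5 log₁₀ d + 5 = 2.36 − 5·0.5974 + 5 = 4.373
Star 2: d = 1/p = 1/8.65×10^-3″ = 115.6 pc
Star 2: M = m − 5 log₁₀ d + 5 = 19.82 − 5·2.0630 + 5 = 14.505
ΔM = M_1 − M_2 = 4.373 − (14.505) = -10.132; smaller M is more luminous → Star 1.
L ratio = 10^(0.4 |ΔM|) = 10^4.053 = 11290

Star 1 is more luminous, by a factor of 11300.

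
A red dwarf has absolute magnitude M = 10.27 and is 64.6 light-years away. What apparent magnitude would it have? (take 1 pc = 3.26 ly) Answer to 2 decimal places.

d = 64.6 ly / 3.26 = 19.82 pc
m = M + 5 log₁₀ d − 5 = 10.27 + 5·1.2970 − 5 = 11.755

m ≈ 11.76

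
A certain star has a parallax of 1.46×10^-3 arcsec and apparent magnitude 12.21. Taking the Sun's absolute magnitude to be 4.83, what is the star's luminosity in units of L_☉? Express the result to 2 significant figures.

L/L_☉ ≈ 5.2

d = 1/p = 1/1.46×10^-3″ = 684.9 pc
M = m − 5 log₁₀ d + 5 = 12.21 − 5·2.8356 + 5 = 3.032
M − M_☉ = 3.032 − 4.83 = -1.798
L/L_☉ = 10^(−0.4 × -1.798) = 5.240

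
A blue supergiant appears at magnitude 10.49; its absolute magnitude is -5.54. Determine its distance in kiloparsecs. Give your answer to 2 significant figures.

Distance modulus: m − M = 10.49 − (-5.54) = 16.030
m − M = 5 log₁₀ d − 5
log₁₀ d = (m − M)/5 + 1 = 4.2060
d = 10^4.2060 = 16070 pc
= 16.07 kpc

d ≈ 16 kpc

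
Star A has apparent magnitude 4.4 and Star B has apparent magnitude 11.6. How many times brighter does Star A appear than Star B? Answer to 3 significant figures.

Magnitude difference = -7.2
Flux ratio = 10^(−0.4 Δm) = 10^(−0.4 × -7.2) = 10^2.880 = 758.6

759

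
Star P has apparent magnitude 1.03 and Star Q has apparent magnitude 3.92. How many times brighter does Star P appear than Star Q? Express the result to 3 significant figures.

14.3

Δm = 1.03 − (3.92) = -2.89
Flux ratio = 10^(−0.4 Δm) = 10^(−0.4 × -2.89) = 10^1.156 = 14.32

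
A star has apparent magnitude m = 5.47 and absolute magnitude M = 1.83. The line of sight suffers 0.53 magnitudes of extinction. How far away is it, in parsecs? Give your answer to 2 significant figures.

d ≈ 42 pc

m − M = 5 log₁₀(d/10 pc) + A  ⇒  5.47 − (1.83) − 0.53 = 5 log₁₀(d/10)
3.110 = 5 log₁₀(d/10)
log₁₀ d = (m − M − A)/5 + 1 = 1.6220
d = 10^1.6220 = 41.88 pc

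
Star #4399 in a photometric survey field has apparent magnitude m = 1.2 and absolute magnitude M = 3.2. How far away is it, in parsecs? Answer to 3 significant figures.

d ≈ 3.98 pc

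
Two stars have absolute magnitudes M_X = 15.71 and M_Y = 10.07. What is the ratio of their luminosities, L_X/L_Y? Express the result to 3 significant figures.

L_X/L_Y ≈ 5.55×10^-3

ΔM = M_X − M_Y = 5.64
L_X/L_Y = 10^(−0.4 ΔM) = 10^-2.256 = 5.546×10^-3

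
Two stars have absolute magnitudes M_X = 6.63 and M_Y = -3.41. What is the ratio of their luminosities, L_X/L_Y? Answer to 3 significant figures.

L_X/L_Y ≈ 9.64×10^-5

ΔM = M_X − M_Y = 10.04
L_X/L_Y = 10^(−0.4 ΔM) = 10^-4.016 = 9.638×10^-5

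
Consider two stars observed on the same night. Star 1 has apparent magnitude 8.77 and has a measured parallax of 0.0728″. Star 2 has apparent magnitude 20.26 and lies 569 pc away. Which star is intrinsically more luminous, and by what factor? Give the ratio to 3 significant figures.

Star 1 is more luminous, by a factor of 23.0.

Star 1: d = 1/p = 1/0.0728″ = 13.74 pc
Star 1: M = m − 5 log₁₀ d + 5 = 8.77 − 5·1.1379 + 5 = 8.081
Star 2: M = m − 5 log₁₀ d + 5 = 20.26 − 5·2.7551 + 5 = 11.484
ΔM = M_1 − M_2 = 8.081 − (11.484) = -3.404; smaller M is more luminous → Star 1.
L ratio = 10^(0.4 |ΔM|) = 10^1.362 = 22.99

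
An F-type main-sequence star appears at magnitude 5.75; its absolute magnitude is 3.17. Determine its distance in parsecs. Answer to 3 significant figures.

d ≈ 32.8 pc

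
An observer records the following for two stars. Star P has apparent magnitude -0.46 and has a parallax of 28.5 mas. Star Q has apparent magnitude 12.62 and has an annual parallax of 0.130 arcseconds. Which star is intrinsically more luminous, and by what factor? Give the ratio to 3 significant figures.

Star P is more luminous, by a factor of 3.55×10^6.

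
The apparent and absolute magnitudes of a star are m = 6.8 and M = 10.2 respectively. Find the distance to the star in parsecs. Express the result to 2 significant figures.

μ = m − M = -3.400
m − M = 5 log₁₀ d − 5
log₁₀ d = (m − M)/5 + 1 = 0.3200
d = 10^0.3200 = 2.089 pc

d ≈ 2.1 pc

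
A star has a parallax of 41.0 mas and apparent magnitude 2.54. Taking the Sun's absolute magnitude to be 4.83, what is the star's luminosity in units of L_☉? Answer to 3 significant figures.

L/L_☉ ≈ 49.0

d = 1/p = 1000/41.0 mas = 24.39 pc
M = m − 5 log₁₀ d + 5 = 2.54 − 5·1.3872 + 5 = 0.604
M − M_☉ = 0.604 − 4.83 = -4.226
L/L_☉ = 10^(−0.4 × -4.226) = 49.03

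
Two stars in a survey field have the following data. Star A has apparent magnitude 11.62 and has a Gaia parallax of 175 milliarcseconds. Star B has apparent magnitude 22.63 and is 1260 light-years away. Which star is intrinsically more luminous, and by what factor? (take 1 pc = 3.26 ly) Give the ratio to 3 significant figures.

Star A: p = 175 mas = 0.175″ → d = 1/p = 5.714 pc
Star A: M = m − 5 log₁₀ d + 5 = 11.62 − 5·0.7570 + 5 = 12.835
Star B: d = 1260 ly / 3.26 = 386.5 pc
Star B: M = m − 5 log₁₀ d + 5 = 22.63 − 5·2.5872 + 5 = 14.694
ΔM = M_A − M_B = 12.835 − (14.694) = -1.859; smaller M is more luminous → Star A.
L ratio = 10^(0.4 |ΔM|) = 10^0.744 = 5.541

Star A is more luminous, by a factor of 5.54.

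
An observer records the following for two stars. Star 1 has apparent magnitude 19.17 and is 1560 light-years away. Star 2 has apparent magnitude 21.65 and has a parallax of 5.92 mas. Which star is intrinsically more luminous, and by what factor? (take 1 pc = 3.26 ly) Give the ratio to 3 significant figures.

Star 1: d = 1560 ly / 3.26 = 478.5 pc
Star 1: M = m − 5 log₁₀ d + 5 = 19.17 − 5·2.6799 + 5 = 10.770
Star 2: p = 5.92 mas = 5.92×10^-3″ → d = 1/p = 168.9 pc
Star 2: M = m − 5 log₁₀ d + 5 = 21.65 − 5·2.2277 + 5 = 15.512
ΔM = M_1 − M_2 = 10.770 − (15.512) = -4.741; smaller M is more luminous → Star 1.
L ratio = 10^(0.4 |ΔM|) = 10^1.896 = 78.79

Star 1 is more luminous, by a factor of 78.8.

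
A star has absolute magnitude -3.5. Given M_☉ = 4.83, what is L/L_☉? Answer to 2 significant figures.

L/L_☉ ≈ 2100

M − M_☉ = -3.5 − 4.83 = -8.330
L/L_☉ = 10^(−0.4 (M − M_☉)) = 10^3.332 = 2148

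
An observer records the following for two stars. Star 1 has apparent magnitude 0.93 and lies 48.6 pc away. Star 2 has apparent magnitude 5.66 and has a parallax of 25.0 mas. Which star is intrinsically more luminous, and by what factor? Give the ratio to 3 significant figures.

Star 1: M = m − 5 log₁₀ d + 5 = 0.93 − 5·1.6866 + 5 = -2.503
Star 2: p = 25.0 mas = 0.0250″ → d = 1/p = 40.00 pc
Star 2: M = m − 5 log₁₀ d + 5 = 5.66 − 5·1.6021 + 5 = 2.650
ΔM = M_1 − M_2 = -2.503 − (2.650) = -5.153; smaller M is more luminous → Star 1.
L ratio = 10^(0.4 |ΔM|) = 10^2.061 = 115.1

Star 1 is more luminous, by a factor of 115.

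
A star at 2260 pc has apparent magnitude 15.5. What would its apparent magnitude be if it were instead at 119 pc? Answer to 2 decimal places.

m ≈ 9.11

Flux ∝ 1/d², so Δm = 5 log₁₀(d₂/d₁) = 5 log₁₀(119/2260) = -6.393
m₂ = m₁ + Δm = 15.5 + (-6.393) = 9.107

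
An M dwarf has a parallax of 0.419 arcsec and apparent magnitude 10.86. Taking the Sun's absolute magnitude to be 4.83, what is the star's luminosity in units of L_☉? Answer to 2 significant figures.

L/L_☉ ≈ 2.2×10^-4

d = 1/p = 1/0.419″ = 2.387 pc
M = m − 5 log₁₀ d + 5 = 10.86 − 5·0.3778 + 5 = 13.971
M − M_☉ = 13.971 − 4.83 = 9.141
L/L_☉ = 10^(−0.4 × 9.141) = 2.206×10^-4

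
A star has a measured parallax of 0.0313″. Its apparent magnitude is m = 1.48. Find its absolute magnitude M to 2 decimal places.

d = 1/p = 1/0.0313″ = 31.95 pc
5 log₁₀(d/10 pc) = 5 log₁₀(31.95) − 5 = 2.522
M = m − 5 log₁₀(d/10) = 1.48 − 2.522 = -1.042

M ≈ -1.04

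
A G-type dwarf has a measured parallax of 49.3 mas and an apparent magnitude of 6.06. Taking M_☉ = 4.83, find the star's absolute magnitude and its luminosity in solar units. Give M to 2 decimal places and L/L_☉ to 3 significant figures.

M ≈ 4.52; L/L_☉ ≈ 1.33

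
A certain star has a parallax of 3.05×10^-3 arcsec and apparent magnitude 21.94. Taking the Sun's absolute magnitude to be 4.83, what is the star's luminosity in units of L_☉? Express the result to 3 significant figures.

d = 1/p = 1/3.05×10^-3″ = 327.9 pc
M = m − 5 log₁₀ d + 5 = 21.94 − 5·2.5157 + 5 = 14.361
M − M_☉ = 14.361 − 4.83 = 9.531
L/L_☉ = 10^(−0.4 × 9.531) = 1.540×10^-4

L/L_☉ ≈ 1.54×10^-4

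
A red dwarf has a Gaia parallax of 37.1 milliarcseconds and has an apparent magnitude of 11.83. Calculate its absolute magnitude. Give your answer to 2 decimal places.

M ≈ 9.68

p = 37.1 mas = 0.0371″ → d = 1/p = 26.95 pc
5 log₁₀(d/10 pc) = 5 log₁₀(26.95) − 5 = 2.153
M = m − 5 log₁₀(d/10) = 11.83 − 2.153 = 9.677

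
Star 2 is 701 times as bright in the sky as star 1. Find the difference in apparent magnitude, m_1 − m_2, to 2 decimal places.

m_1 − m_2 ≈ 7.11

Pogson: Δm = −2.5 log₁₀(ratio) = −2.5 log₁₀(701) = −2.5 × 2.8457 = -7.114
Star 2 is brighter so has the smaller magnitude: m_1 − m_2 is positive.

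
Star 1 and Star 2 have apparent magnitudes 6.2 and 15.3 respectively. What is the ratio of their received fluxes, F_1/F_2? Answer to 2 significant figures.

F_1/F_2 ≈ 4400

Δm = 6.2 − (15.3) = -9.1
Flux ratio = 10^(−0.4 Δm) = 10^(−0.4 × -9.1) = 10^3.640 = 4365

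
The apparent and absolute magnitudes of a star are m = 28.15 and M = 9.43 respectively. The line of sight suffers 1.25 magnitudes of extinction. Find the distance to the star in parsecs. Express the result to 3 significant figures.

d ≈ 31200 pc

m − M = 5 log₁₀(d/10 pc) + A  ⇒  28.15 − (9.43) − 1.25 = 5 log₁₀(d/10)
17.470 = 5 log₁₀(d/10)
log₁₀ d = (m − M − A)/5 + 1 = 4.4940
d = 10^4.4940 = 31190 pc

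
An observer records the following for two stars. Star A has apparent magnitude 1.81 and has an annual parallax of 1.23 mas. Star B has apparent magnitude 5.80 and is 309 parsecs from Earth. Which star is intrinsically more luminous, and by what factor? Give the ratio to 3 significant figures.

Star A: p = 1.23 mas = 1.23×10^-3″ → d = 1/p = 813.0 pc
Star A: M = m − 5 log₁₀ d + 5 = 1.81 − 5·2.9101 + 5 = -7.740
Star B: M = m − 5 log₁₀ d + 5 = 5.80 − 5·2.4900 + 5 = -1.650
ΔM = M_A − M_B = -7.740 − (-1.650) = -6.091; smaller M is more luminous → Star A.
L ratio = 10^(0.4 |ΔM|) = 10^2.436 = 273.1

Star A is more luminous, by a factor of 273.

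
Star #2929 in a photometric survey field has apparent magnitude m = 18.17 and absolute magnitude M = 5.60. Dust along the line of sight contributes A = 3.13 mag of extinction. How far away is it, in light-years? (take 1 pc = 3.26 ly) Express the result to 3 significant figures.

m − M = 5 log₁₀(d/10 pc) + A  ⇒  18.17 − (5.60) − 3.13 = 5 log₁₀(d/10)
9.440 = 5 log₁₀(d/10)
log₁₀ d = (m − M − A)/5 + 1 = 2.8880
d = 10^2.8880 = 772.7 pc
= 2519 ly

d ≈ 2520 ly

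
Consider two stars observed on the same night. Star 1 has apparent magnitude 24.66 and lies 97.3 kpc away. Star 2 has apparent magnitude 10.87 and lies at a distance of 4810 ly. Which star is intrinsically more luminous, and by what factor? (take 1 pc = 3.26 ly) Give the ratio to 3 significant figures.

Star 2 is more luminous, by a factor of 75.4.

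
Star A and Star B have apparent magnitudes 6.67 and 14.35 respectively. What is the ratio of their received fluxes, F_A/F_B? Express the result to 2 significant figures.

F_A/F_B ≈ 1200

Δm = 6.67 − (14.35) = -7.68
Flux ratio = 10^(−0.4 Δm) = 10^(−0.4 × -7.68) = 10^3.072 = 1180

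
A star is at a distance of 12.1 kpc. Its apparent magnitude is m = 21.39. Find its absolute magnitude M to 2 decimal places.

d = 12.1 kpc = 12100 pc
5 log₁₀(d/10 pc) = 5 log₁₀(12100) − 5 = 15.414
M = m − 5 log₁₀(d/10) = 21.39 − 15.414 = 5.976

M ≈ 5.98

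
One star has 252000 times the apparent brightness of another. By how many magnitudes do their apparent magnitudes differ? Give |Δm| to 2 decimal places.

|Δm| ≈ 13.50

Pogson: Δm = −2.5 log₁₀(ratio) = −2.5 log₁₀(252000) = −2.5 × 5.4014 = -13.504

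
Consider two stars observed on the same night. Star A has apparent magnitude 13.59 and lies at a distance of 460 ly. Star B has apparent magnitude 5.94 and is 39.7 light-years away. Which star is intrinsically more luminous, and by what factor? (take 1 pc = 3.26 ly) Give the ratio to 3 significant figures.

Star A: d = 460 ly / 3.26 = 141.1 pc
Star A: M = m − 5 log₁₀ d + 5 = 13.59 − 5·2.1495 + 5 = 7.842
Star B: d = 39.7 ly / 3.26 = 12.18 pc
Star B: M = m − 5 log₁₀ d + 5 = 5.94 − 5·1.0856 + 5 = 5.512
ΔM = M_A − M_B = 7.842 − (5.512) = 2.330; smaller M is more luminous → Star B.
L ratio = 10^(0.4 |ΔM|) = 10^0.932 = 8.552

Star B is more luminous, by a factor of 8.55.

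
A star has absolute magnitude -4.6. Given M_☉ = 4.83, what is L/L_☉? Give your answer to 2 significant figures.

L/L_☉ ≈ 5900

M − M_☉ = -4.6 − 4.83 = -9.430
L/L_☉ = 10^(−0.4 (M − M_☉)) = 10^3.772 = 5916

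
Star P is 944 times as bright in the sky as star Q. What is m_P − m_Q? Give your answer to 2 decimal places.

Pogson: Δm = −2.5 log₁₀(ratio) = −2.5 log₁₀(944) = −2.5 × 2.9750 = -7.437
Star P is brighter, so it has the smaller magnitude: the difference is negative.

m_P − m_Q ≈ -7.44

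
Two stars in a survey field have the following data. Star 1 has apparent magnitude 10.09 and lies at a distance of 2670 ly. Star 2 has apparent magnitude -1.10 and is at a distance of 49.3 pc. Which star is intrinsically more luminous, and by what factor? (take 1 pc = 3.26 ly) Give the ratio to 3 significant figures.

Star 1: d = 2670 ly / 3.26 = 819.0 pc
Star 1: M = m − 5 log₁₀ d + 5 = 10.09 − 5·2.9133 + 5 = 0.524
Star 2: M = m − 5 log₁₀ d + 5 = -1.10 − 5·1.6928 + 5 = -4.564
ΔM = M_1 − M_2 = 0.524 − (-4.564) = 5.088; smaller M is more luminous → Star 2.
L ratio = 10^(0.4 |ΔM|) = 10^2.035 = 108.4

Star 2 is more luminous, by a factor of 108.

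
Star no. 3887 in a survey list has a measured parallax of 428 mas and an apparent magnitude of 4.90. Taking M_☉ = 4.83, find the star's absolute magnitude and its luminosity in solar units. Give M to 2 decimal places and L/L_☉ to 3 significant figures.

M ≈ 8.06; L/L_☉ ≈ 0.0512

d = 1/p = 1000/428 mas = 2.336 pc
M = m − 5 log₁₀ d + 5 = 4.90 − 5·0.3686 + 5 = 8.057
M − M_☉ = 8.057 − 4.83 = 3.227
L/L_☉ = 10^(−0.4 × 3.227) = 0.05118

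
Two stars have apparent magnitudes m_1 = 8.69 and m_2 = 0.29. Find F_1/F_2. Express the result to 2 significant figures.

Magnitude difference = 8.40
Flux ratio = 10^(−0.4 Δm) = 10^(−0.4 × 8.40) = 10^-3.360 = 4.365×10^-4

F_1/F_2 ≈ 4.4×10^-4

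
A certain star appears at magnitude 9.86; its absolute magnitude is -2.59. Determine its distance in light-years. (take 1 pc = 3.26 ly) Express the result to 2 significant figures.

Distance modulus: m − M = 9.86 − (-2.59) = 12.450
m − M = 5 log₁₀ d − 5
log₁₀ d = (m − M)/5 + 1 = 3.4900
d = 10^3.4900 = 3090 pc
= 10070 ly

d ≈ 10000 ly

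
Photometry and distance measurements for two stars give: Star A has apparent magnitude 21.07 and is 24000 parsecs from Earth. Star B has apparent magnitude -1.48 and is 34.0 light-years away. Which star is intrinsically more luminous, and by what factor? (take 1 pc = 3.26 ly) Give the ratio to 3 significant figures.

Star A: M = m − 5 log₁₀ d + 5 = 21.07 − 5·4.3802 + 5 = 4.169
Star B: d = 34.0 ly / 3.26 = 10.43 pc
Star B: M = m − 5 log₁₀ d + 5 = -1.48 − 5·1.0183 + 5 = -1.571
ΔM = M_A − M_B = 4.169 − (-1.571) = 5.740; smaller M is more luminous → Star B.
L ratio = 10^(0.4 |ΔM|) = 10^2.296 = 197.7

Star B is more luminous, by a factor of 198.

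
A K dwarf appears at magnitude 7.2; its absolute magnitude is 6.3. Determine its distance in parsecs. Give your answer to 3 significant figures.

μ = m − M = 0.900
m − M = 5 log₁₀ d − 5
log₁₀ d = (m − M)/5 + 1 = 1.1800
d = 10^1.1800 = 15.14 pc

d ≈ 15.1 pc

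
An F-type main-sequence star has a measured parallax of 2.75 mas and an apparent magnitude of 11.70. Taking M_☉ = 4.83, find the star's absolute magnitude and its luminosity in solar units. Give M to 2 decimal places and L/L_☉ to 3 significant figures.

M ≈ 3.90; L/L_☉ ≈ 2.36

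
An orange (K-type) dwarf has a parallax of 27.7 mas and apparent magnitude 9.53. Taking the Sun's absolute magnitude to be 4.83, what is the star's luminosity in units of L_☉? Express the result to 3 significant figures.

L/L_☉ ≈ 0.172

d = 1/p = 1000/27.7 mas = 36.10 pc
M = m − 5 log₁₀ d + 5 = 9.53 − 5·1.5575 + 5 = 6.742
M − M_☉ = 6.742 − 4.83 = 1.912
L/L_☉ = 10^(−0.4 × 1.912) = 0.1718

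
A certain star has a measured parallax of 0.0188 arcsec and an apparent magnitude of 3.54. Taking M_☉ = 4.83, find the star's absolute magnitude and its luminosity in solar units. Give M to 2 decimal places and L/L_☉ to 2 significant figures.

M ≈ -0.09; L/L_☉ ≈ 93

d = 1/p = 1/0.0188″ = 53.19 pc
M = m − 5 log₁₀ d + 5 = 3.54 − 5·1.7258 + 5 = -0.089
M − M_☉ = -0.089 − 4.83 = -4.919
L/L_☉ = 10^(−0.4 × -4.919) = 92.83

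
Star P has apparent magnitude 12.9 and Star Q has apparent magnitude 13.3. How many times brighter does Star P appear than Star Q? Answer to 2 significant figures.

1.4

Δm = 12.9 − (13.3) = -0.4
Flux ratio = 10^(−0.4 Δm) = 10^(−0.4 × -0.4) = 10^0.160 = 1.445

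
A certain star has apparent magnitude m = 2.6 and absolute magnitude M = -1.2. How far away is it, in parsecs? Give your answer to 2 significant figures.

μ = m − M = 3.800
m − M = 5 log₁₀ d − 5
log₁₀ d = (m − M)/5 + 1 = 1.7600
d = 10^1.7600 = 57.54 pc

d ≈ 58 pc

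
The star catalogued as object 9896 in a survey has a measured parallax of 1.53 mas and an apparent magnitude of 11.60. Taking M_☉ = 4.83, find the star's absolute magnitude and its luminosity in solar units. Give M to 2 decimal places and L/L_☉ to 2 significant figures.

d = 1/p = 1000/1.53 mas = 653.6 pc
M = m − 5 log₁₀ d + 5 = 11.60 − 5·2.8153 + 5 = 2.523
M − M_☉ = 2.523 − 4.83 = -2.307
L/L_☉ = 10^(−0.4 × -2.307) = 8.368

M ≈ 2.52; L/L_☉ ≈ 8.4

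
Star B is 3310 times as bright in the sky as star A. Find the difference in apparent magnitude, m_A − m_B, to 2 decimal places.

Pogson: Δm = −2.5 log₁₀(ratio) = −2.5 log₁₀(3310) = −2.5 × 3.5198 = -8.800
Star B is brighter so has the smaller magnitude: m_A − m_B is positive.

m_A − m_B ≈ 8.80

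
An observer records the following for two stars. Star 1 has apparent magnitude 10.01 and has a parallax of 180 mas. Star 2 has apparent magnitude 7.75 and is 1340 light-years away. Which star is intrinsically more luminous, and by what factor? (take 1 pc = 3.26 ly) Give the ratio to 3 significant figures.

Star 1: p = 180 mas = 0.180″ → d = 1/p = 5.556 pc
Star 1: M = m − 5 log₁₀ d + 5 = 10.01 − 5·0.7447 + 5 = 11.286
Star 2: d = 1340 ly / 3.26 = 411.0 pc
Star 2: M = m − 5 log₁₀ d + 5 = 7.75 − 5·2.6139 + 5 = -0.319
ΔM = M_1 − M_2 = 11.286 − (-0.319) = 11.606; smaller M is more luminous → Star 2.
L ratio = 10^(0.4 |ΔM|) = 10^4.642 = 43890

Star 2 is more luminous, by a factor of 43900.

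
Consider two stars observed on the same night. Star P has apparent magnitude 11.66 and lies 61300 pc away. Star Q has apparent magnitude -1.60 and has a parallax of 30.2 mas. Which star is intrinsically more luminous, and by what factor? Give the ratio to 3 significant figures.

Star P is more luminous, by a factor of 17.0.

Star P: M = m − 5 log₁₀ d + 5 = 11.66 − 5·4.7875 + 5 = -7.277
Star Q: p = 30.2 mas = 0.0302″ → d = 1/p = 33.11 pc
Star Q: M = m − 5 log₁₀ d + 5 = -1.60 − 5·1.5200 + 5 = -4.200
ΔM = M_P − M_Q = -7.277 − (-4.200) = -3.077; smaller M is more luminous → Star P.
L ratio = 10^(0.4 |ΔM|) = 10^1.231 = 17.02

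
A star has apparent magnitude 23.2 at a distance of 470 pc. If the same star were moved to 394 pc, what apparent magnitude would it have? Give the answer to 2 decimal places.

m ≈ 22.82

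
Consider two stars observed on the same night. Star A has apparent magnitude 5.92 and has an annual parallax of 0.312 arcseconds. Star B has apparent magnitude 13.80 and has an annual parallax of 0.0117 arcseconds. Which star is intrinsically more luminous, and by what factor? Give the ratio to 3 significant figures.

Star A: d = 1/p = 1/0.312″ = 3.205 pc
Star A: M = m − 5 log₁₀ d + 5 = 5.92 − 5·0.5058 + 5 = 8.391
Star B: d = 1/p = 1/0.0117″ = 85.47 pc
Star B: M = m − 5 log₁₀ d + 5 = 13.80 − 5·1.9318 + 5 = 9.141
ΔM = M_A − M_B = 8.391 − (9.141) = -0.750; smaller M is more luminous → Star A.
L ratio = 10^(0.4 |ΔM|) = 10^0.300 = 1.996

Star A is more luminous, by a factor of 2.00.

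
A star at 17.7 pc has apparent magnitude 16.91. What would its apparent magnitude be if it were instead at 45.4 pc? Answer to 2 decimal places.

m ≈ 18.96

Flux ∝ 1/d², so Δm = 5 log₁₀(d₂/d₁) = 5 log₁₀(45.4/17.7) = 2.045
m₂ = m₁ + Δm = 16.91 + (2.045) = 18.955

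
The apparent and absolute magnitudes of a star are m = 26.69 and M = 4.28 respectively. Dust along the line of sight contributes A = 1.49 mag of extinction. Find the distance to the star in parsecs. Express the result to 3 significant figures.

d ≈ 153000 pc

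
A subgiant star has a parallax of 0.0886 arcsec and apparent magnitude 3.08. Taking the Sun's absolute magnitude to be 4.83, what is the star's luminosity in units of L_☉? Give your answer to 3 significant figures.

L/L_☉ ≈ 6.38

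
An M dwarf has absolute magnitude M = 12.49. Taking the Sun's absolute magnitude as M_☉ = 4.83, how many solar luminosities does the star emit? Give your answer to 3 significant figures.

M − M_☉ = 12.49 − 4.83 = 7.660
L/L_☉ = 10^(−0.4 (M − M_☉)) = 10^-3.064 = 8.630×10^-4

L/L_☉ ≈ 8.63×10^-4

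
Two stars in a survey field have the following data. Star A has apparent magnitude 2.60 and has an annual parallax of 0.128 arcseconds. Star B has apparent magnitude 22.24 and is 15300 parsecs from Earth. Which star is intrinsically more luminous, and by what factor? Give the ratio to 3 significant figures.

Star A is more luminous, by a factor of 18.7.

Star A: d = 1/p = 1/0.128″ = 7.812 pc
Star A: M = m − 5 log₁₀ d + 5 = 2.60 − 5·0.8928 + 5 = 3.136
Star B: M = m − 5 log₁₀ d + 5 = 22.24 − 5·4.1847 + 5 = 6.317
ΔM = M_A − M_B = 3.136 − (6.317) = -3.180; smaller M is more luminous → Star A.
L ratio = 10^(0.4 |ΔM|) = 10^1.272 = 18.72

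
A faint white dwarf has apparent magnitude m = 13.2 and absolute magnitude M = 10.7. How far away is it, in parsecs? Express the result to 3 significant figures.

Distance modulus: m − M = 13.2 − (10.7) = 2.500
m − M = 5 log₁₀ d − 5
log₁₀ d = (m − M)/5 + 1 = 1.5000
d = 10^1.5000 = 31.62 pc

d ≈ 31.6 pc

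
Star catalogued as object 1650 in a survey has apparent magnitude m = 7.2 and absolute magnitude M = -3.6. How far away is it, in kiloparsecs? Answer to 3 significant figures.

d ≈ 1.45 kpc

μ = m − M = 10.800
m − M = 5 log₁₀ d − 5
log₁₀ d = (m − M)/5 + 1 = 3.1600
d = 10^3.1600 = 1445 pc
= 1.445 kpc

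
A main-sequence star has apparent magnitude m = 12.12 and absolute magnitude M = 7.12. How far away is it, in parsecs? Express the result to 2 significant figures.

Distance modulus: m − M = 12.12 − (7.12) = 5.000
m − M = 5 log₁₀ d − 5
log₁₀ d = (m − M)/5 + 1 = 2.0000
d = 10^2.0000 = 100.0 pc

d ≈ 100 pc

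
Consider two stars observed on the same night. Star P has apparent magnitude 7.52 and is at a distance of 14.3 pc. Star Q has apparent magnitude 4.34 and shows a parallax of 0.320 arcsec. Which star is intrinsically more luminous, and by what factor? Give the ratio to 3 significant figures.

Star P is more luminous, by a factor of 1.12.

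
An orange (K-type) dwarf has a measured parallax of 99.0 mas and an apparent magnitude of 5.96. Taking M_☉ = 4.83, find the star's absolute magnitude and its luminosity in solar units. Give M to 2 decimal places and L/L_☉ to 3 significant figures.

d = 1/p = 1000/99.0 mas = 10.10 pc
M = m − 5 log₁₀ d + 5 = 5.96 − 5·1.0044 + 5 = 5.938
M − M_☉ = 5.938 − 4.83 = 1.108
L/L_☉ = 10^(−0.4 × 1.108) = 0.3604

M ≈ 5.94; L/L_☉ ≈ 0.360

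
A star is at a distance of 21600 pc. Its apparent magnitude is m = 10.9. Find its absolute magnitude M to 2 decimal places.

M ≈ -5.77

5 log₁₀(d/10 pc) = 5 log₁₀(21600) − 5 = 16.672
M = m − 5 log₁₀(d/10) = 10.9 − 16.672 = -5.772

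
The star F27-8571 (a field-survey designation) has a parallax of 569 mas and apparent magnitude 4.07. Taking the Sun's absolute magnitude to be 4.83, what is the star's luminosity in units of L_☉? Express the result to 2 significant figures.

d = 1/p = 1000/569 mas = 1.757 pc
M = m − 5 log₁₀ d + 5 = 4.07 − 5·0.2449 + 5 = 7.846
M − M_☉ = 7.846 − 4.83 = 3.016
L/L_☉ = 10^(−0.4 × 3.016) = 0.06220

L/L_☉ ≈ 0.062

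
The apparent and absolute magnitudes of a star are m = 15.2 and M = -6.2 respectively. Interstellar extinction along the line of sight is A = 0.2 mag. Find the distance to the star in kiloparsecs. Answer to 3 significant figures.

d ≈ 174 kpc

m − M = 5 log₁₀(d/10 pc) + A  ⇒  15.2 − (-6.2) − 0.2 = 5 log₁₀(d/10)
21.200 = 5 log₁₀(d/10)
log₁₀ d = (m − M − A)/5 + 1 = 5.2400
d = 10^5.2400 = 173800 pc
= 173.8 kpc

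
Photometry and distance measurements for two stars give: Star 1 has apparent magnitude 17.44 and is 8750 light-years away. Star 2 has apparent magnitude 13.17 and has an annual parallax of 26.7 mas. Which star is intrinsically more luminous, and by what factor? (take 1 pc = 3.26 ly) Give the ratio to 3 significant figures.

Star 1: d = 8750 ly / 3.26 = 2684 pc
Star 1: M = m − 5 log₁₀ d + 5 = 17.44 − 5·3.4288 + 5 = 5.296
Star 2: p = 26.7 mas = 0.0267″ → d = 1/p = 37.45 pc
Star 2: M = m − 5 log₁₀ d + 5 = 13.17 − 5·1.5735 + 5 = 10.303
ΔM = M_1 − M_2 = 5.296 − (10.303) = -5.007; smaller M is more luminous → Star 1.
L ratio = 10^(0.4 |ΔM|) = 10^2.003 = 100.6

Star 1 is more luminous, by a factor of 101.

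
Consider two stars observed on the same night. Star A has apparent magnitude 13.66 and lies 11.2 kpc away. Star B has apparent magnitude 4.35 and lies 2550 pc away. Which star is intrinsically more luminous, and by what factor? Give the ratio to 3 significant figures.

Star B is more luminous, by a factor of 275.

Star A: d = 11.2 kpc = 11200 pc
Star A: M = m − 5 log₁₀ d + 5 = 13.66 − 5·4.0492 + 5 = -1.586
Star B: M = m − 5 log₁₀ d + 5 = 4.35 − 5·3.4065 + 5 = -7.683
ΔM = M_A − M_B = -1.586 − (-7.683) = 6.097; smaller M is more luminous → Star B.
L ratio = 10^(0.4 |ΔM|) = 10^2.439 = 274.6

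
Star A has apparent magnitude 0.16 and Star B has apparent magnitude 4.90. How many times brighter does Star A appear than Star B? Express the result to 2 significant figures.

Magnitude difference = -4.74
Flux ratio = 10^(−0.4 Δm) = 10^(−0.4 × -4.74) = 10^1.896 = 78.70

79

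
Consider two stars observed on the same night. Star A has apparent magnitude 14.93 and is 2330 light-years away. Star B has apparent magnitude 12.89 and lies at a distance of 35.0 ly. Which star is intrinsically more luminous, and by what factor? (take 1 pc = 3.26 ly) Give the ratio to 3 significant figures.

Star A is more luminous, by a factor of 677.

Star A: d = 2330 ly / 3.26 = 714.7 pc
Star A: M = m − 5 log₁₀ d + 5 = 14.93 − 5·2.8541 + 5 = 5.659
Star B: d = 35.0 ly / 3.26 = 10.74 pc
Star B: M = m − 5 log₁₀ d + 5 = 12.89 − 5·1.0309 + 5 = 12.736
ΔM = M_A − M_B = 5.659 − (12.736) = -7.076; smaller M is more luminous → Star A.
L ratio = 10^(0.4 |ΔM|) = 10^2.831 = 677.0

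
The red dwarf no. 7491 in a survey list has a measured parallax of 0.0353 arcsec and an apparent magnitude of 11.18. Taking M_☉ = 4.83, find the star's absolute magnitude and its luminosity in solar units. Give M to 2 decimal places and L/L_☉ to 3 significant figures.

d = 1/p = 1/0.0353″ = 28.33 pc
M = m − 5 log₁₀ d + 5 = 11.18 − 5·1.4522 + 5 = 8.919
M − M_☉ = 8.919 − 4.83 = 4.089
L/L_☉ = 10^(−0.4 × 4.089) = 0.02314

M ≈ 8.92; L/L_☉ ≈ 0.0231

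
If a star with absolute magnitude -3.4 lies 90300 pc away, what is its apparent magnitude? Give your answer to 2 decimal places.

m ≈ 16.38

m = M + 5 log₁₀ d − 5 = -3.4 + 5·4.9557 − 5 = 16.378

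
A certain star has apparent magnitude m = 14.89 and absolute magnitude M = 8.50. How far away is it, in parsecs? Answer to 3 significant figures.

d ≈ 190 pc

Distance modulus: m − M = 14.89 − (8.50) = 6.390
m − M = 5 log₁₀ d − 5
log₁₀ d = (m − M)/5 + 1 = 2.2780
d = 10^2.2780 = 189.7 pc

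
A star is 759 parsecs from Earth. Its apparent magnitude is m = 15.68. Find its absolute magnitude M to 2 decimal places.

M ≈ 6.28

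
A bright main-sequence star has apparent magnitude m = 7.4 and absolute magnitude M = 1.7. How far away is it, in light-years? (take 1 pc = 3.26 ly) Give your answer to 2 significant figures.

Distance modulus: m − M = 7.4 − (1.7) = 5.700
m − M = 5 log₁₀ d − 5
log₁₀ d = (m − M)/5 + 1 = 2.1400
d = 10^2.1400 = 138.0 pc
= 450.0 ly

d ≈ 450 ly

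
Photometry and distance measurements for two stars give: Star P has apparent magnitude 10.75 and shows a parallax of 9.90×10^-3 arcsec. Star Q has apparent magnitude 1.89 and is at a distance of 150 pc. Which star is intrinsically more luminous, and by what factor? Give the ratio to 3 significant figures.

Star Q is more luminous, by a factor of 7720.

Star P: d = 1/p = 1/9.90×10^-3″ = 101.0 pc
Star P: M = m − 5 log₁₀ d + 5 = 10.75 − 5·2.0044 + 5 = 5.728
Star Q: M = m − 5 log₁₀ d + 5 = 1.89 − 5·2.1761 + 5 = -3.990
ΔM = M_P − M_Q = 5.728 − (-3.990) = 9.719; smaller M is more luminous → Star Q.
L ratio = 10^(0.4 |ΔM|) = 10^3.887 = 7717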